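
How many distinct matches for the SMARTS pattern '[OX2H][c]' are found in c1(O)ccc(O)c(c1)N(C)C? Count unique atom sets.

[OX2H][c] is the SMARTS for a phenol: a hydroxyl oxygen attached to an aromatic carbon.
The molecule carries 2 separate instances of a hydroxyl group (-OH) meeting every constraint; each maps to a distinct set of atoms, giving 2 matches.

2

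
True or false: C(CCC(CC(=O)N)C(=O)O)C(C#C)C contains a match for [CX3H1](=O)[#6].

The pattern [CX3H1](=O)[#6] describes an sp2 carbon with one H, double-bonded to O and single-bonded to carbon — an aldehyde.
The closest candidate here is a carboxylic acid group (-C(=O)OH), but the carbonyl carbon has H0 and is bonded to O, not H1. No other fragment satisfies the full query, so there is no match.

False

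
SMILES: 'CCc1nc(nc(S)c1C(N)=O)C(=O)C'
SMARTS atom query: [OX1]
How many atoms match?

2

The query [OX1] means: aliphatic oxygen with one total connection — typically a carbonyl =O or an oxide.
Check the 15 heavy atoms by environment: 2× n (aromatic, X2) → no; 4× c (aromatic, X3) → no; 3× C (X4) → no; 2× C (X3) → no; 2× O (X1) → match; 1× N (X3) → no; 1× S (X2) → no.
That gives 2 matching atoms.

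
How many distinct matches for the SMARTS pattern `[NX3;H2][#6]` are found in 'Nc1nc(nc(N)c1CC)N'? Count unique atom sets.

3

[NX3;H2][#6] is the SMARTS for a primary amine: a trivalent nitrogen with two H attached to carbon.
The molecule carries 3 separate instances of a primary amino group (-NH2) meeting every constraint; each maps to a distinct set of atoms, giving 3 matches.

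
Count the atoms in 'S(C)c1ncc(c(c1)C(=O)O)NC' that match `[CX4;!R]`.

2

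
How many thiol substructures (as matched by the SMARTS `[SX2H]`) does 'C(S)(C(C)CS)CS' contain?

[SX2H] is the SMARTS for a thiol: an aliphatic sulfur with two connections, one being H.
The molecule carries 3 separate instances of a thiol (-SH) meeting every constraint; each maps to a distinct set of atoms, giving 3 matches.

3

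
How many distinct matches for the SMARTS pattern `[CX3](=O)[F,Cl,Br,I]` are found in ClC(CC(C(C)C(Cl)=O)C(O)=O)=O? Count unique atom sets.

[CX3](=O)[F,Cl,Br,I] is the SMARTS for an acyl halide: a carbonyl carbon bonded to a halogen.
The molecule carries 2 separate instances of an acyl chloride (-C(=O)Cl) meeting every constraint; each maps to a distinct set of atoms, giving 2 matches.

2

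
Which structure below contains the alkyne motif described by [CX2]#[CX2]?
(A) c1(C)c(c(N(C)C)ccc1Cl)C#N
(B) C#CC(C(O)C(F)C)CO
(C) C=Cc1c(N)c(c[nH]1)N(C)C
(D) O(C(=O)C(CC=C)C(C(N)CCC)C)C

[CX2]#[CX2] describes a carbon-carbon triple bond (an alkyne).
(A) has a nitrile (-C#N) but the triple bond is C#N, not C#C.
(B) contains an ethynyl group (-C#CH), which satisfies every atom and bond constraint.
(C) has a vinyl group (-CH=CH2) but the C=C is a double bond; both carbons are CX3, not CX2.
(D) has a vinyl group (-CH=CH2) but the C=C is a double bond; both carbons are CX3, not CX2.
So the answer is (B).

B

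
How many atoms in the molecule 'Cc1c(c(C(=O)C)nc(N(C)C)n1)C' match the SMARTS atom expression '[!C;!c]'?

4

The query [!C;!c] means: neither aliphatic nor aromatic carbon — same as [!#6].
Check the 14 heavy atoms by environment: 2× n (aromatic) → match; 4× c (aromatic) → no; 6× C → no; 1× O → match; 1× N → match.
Summing the matching environments: 2 + 1 + 1 = 4 matching atoms.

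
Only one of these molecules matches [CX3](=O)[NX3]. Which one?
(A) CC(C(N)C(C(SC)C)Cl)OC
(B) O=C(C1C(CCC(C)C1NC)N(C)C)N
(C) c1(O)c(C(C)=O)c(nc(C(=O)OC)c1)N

B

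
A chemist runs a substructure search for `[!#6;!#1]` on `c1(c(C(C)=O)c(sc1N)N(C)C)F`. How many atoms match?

The query [!#6;!#1] means: not carbon and not hydrogen — any heteroatom.
Check the 13 heavy atoms by environment: 1× s (aromatic) → match; 4× c (aromatic) → no; 2× N → match; 4× C → no; 1× O → match; 1× F → match.
Summing the matching environments: 1 + 2 + 1 + 1 = 5 matching atoms.

5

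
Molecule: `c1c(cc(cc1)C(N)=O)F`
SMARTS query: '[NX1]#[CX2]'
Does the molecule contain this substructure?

No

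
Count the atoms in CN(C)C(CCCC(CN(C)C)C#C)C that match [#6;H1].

Check the 15 heavy atoms by environment: 4× C (H2) → no; 3× C (H1) → match; 5× C (H3) → no; 2× N (H0) → no; 1× C (H0) → no.
That gives 3 matching atoms.

3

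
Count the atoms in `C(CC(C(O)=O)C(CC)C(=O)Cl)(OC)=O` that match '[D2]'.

3

The query [D2] means: atom with exactly two heavy-atom neighbours.
Check the 15 heavy atoms by environment: 2× C (D1) → no; 2× C (D2) → match; 5× C (D3) → no; 4× O (D1) → no; 1× O (D2) → match; 1× Cl (D1) → no.
Summing the matching environments: 2 + 1 = 3 matching atoms.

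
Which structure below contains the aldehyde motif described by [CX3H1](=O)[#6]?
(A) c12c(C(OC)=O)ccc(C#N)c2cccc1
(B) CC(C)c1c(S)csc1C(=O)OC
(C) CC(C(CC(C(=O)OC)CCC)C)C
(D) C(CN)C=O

D

[CX3H1](=O)[#6] describes an sp2 carbon with one H, double-bonded to O and single-bonded to carbon (an aldehyde).
(A) has a methyl-ester group (-C(=O)OCH3) but the carbonyl carbon has H0, not H1.
(B) has a methyl-ester group (-C(=O)OCH3) but the carbonyl carbon has H0, not H1.
(C) has a methyl-ester group (-C(=O)OCH3) but the carbonyl carbon has H0, not H1.
(D) contains an aldehyde (-CHO), which satisfies every atom and bond constraint.
So the answer is (D).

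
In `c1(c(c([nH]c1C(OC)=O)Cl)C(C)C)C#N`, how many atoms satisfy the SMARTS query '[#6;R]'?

4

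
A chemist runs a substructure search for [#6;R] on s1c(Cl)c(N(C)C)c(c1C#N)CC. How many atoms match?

4

The query [#6;R] means: carbon that is part of a ring.
Check the 13 heavy atoms by environment: 1× s (aromatic, in 5-ring) → no; 4× c (aromatic, in 5-ring) → match; 1× Cl (acyclic) → no; 2× N (acyclic) → no; 5× C (acyclic) → no.
That gives 4 matching atoms.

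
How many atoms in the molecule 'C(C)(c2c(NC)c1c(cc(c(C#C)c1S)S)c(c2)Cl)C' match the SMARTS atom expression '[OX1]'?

0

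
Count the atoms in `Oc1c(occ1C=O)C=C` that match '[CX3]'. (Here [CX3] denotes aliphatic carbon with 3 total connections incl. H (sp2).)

3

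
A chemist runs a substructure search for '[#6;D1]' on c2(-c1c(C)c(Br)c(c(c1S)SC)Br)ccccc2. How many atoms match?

2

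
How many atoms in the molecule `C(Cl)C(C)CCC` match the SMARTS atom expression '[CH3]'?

2

The query [CH3] means: aliphatic carbon with exactly three hydrogens.
Check the 7 heavy atoms by environment: 3× C (H2) → no; 1× C (H1) → no; 2× C (H3) → match; 1× Cl (H0) → no.
That gives 2 matching atoms.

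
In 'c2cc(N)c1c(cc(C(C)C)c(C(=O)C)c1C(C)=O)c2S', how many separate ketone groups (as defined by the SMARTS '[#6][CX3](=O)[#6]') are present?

2

[#6][CX3](=O)[#6] is the SMARTS for a ketone: a carbonyl carbon (no H) flanked by two carbons.
The molecule carries 2 separate instances of an acetyl/ketone group (-C(=O)CH3) meeting every constraint; each maps to a distinct set of atoms, giving 2 matches.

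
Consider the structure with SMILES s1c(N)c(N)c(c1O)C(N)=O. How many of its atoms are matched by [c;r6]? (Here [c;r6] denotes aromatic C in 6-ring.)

0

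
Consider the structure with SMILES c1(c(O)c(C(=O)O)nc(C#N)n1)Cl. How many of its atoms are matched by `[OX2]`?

2

Check the 13 heavy atoms by environment: 2× n (aromatic, X2) → no; 4× c (aromatic, X3) → no; 2× O (X2) → match; 1× C (X2) → no; 1× N (X1) → no; 1× C (X3) → no; 1× O (X1) → no; 1× Cl (X1) → no.
That gives 2 matching atoms.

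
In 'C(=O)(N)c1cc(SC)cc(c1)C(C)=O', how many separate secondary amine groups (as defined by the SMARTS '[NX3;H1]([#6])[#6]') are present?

[NX3;H1]([#6])[#6] is the SMARTS for a secondary amine: a trivalent nitrogen with one H, bonded to two carbons.
The molecule has a primary amide (-C(=O)NH2), but the -C(=O)NH2 nitrogen has H2, not H1; nothing else fits, so there are 0 matches.

0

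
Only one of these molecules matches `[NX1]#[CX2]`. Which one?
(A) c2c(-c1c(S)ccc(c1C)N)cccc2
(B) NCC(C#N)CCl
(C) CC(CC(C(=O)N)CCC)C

[NX1]#[CX2] describes a nitrogen triple-bonded to a two-connected carbon (a nitrile).
(A) has a primary amino group (-NH2) but the nitrogen is NX3 (three connections), not NX1 triple-bonded.
(B) contains a nitrile (-C#N), which satisfies every atom and bond constraint.
(C) has a primary amide (-C(=O)NH2) but the nitrogen is NX3, not NX1.
So the answer is (B).

B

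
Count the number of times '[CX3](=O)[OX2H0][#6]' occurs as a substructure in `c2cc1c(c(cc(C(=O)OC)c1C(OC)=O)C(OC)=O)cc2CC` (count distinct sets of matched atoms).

[CX3](=O)[OX2H0][#6] is the SMARTS for an ester: a carbonyl carbon bonded to an oxygen that is itself bonded to carbon (no H on that O).
The molecule carries 3 separate instances of a methyl-ester group (-C(=O)OCH3) meeting every constraint; each maps to a distinct set of atoms, giving 3 matches.

3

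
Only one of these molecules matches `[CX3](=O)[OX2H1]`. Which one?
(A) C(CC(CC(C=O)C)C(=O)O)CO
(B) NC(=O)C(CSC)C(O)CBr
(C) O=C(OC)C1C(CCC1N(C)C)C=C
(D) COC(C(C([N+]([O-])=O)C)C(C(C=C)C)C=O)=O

[CX3](=O)[OX2H1] describes an sp2 carbon double-bonded to O and single-bonded to an -OH oxygen (a carboxylic acid).
(A) contains a carboxylic acid group (-C(=O)OH), which satisfies every atom and bond constraint.
(B) has a primary amide (-C(=O)NH2) but the carbonyl is bonded to N, not to an -OH oxygen.
(C) has a methyl-ester group (-C(=O)OCH3) but the singly-bonded O has no H (OX2H0, not OX2H1).
(D) has a methyl-ester group (-C(=O)OCH3) but the singly-bonded O has no H (OX2H0, not OX2H1).
So the answer is (A).

A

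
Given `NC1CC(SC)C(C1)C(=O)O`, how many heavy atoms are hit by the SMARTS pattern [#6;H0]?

The query [#6;H0] means: any carbon with no attached hydrogen.
Check the 11 heavy atoms by environment: 3× C (H1) → no; 2× C (H2) → no; 1× N (H2) → no; 1× S (H0) → no; 1× C (H3) → no; 1× C (H0) → match; 1× O (H0) → no; 1× O (H1) → no.
That gives 1 matching atom.

1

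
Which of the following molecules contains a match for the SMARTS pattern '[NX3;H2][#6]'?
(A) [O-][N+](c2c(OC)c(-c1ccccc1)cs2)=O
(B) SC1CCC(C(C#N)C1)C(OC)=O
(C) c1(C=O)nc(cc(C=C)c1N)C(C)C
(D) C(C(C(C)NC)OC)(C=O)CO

C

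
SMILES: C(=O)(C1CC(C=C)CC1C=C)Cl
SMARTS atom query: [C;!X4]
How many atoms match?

5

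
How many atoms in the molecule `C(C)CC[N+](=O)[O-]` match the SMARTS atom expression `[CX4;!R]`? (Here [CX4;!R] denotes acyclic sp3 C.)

4

The query [CX4;!R] means: aliphatic carbon with four total connections, not in a ring.
Check the 7 heavy atoms by environment: 4× C (X4, acyclic) → match; 1× N (charge +1, X3, acyclic) → no; 1× O (charge -1, X1, acyclic) → no; 1× O (X1, acyclic) → no.
That gives 4 matching atoms.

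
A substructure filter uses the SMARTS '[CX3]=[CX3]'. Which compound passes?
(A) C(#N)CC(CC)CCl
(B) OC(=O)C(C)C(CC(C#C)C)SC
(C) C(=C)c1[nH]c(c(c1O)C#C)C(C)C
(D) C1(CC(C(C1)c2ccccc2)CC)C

C

[CX3]=[CX3] describes a non-aromatic C=C double bond between two sp2 carbons (an alkene).
(A) has an ethyl group (-CH2CH3) but its C-C bond is a single bond between CX4 carbons, not CX3=CX3.
(B) has an ethynyl group (-C#CH) but the C-C bond is a triple bond, not a double bond.
(C) contains a vinyl group (-CH=CH2), which satisfies every atom and bond constraint.
(D) has an ethyl group (-CH2CH3) but its C-C bond is a single bond between CX4 carbons, not CX3=CX3.
So the answer is (C).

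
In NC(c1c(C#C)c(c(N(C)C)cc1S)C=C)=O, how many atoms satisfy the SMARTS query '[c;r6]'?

6

The query [c;r6] means: aromatic carbon that belongs to a six-membered ring.
Check the 17 heavy atoms by environment: 6× c (aromatic, in 6-ring) → match; 2× N (acyclic) → no; 7× C (acyclic) → no; 1× O (acyclic) → no; 1× S (acyclic) → no.
That gives 6 matching atoms.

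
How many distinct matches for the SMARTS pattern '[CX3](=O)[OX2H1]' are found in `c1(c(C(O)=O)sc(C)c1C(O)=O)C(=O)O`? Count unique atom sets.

3

[CX3](=O)[OX2H1] is the SMARTS for a carboxylic acid: an sp2 carbon double-bonded to O and single-bonded to an -OH oxygen.
The molecule carries 3 separate instances of a carboxylic acid group (-C(=O)OH) meeting every constraint; each maps to a distinct set of atoms, giving 3 matches.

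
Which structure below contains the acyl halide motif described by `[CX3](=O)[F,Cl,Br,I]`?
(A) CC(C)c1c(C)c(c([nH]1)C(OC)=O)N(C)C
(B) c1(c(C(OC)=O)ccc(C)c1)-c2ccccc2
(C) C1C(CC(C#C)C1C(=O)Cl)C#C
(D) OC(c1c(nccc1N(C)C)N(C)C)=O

C

[CX3](=O)[F,Cl,Br,I] describes a carbonyl carbon bonded to a halogen (an acyl halide).
(A) has a methyl-ester group (-C(=O)OCH3) but the carbonyl is bonded to -O-C, not to a halogen.
(B) has a methyl-ester group (-C(=O)OCH3) but the carbonyl is bonded to -O-C, not to a halogen.
(C) contains an acyl chloride (-C(=O)Cl), which satisfies every atom and bond constraint.
(D) has a carboxylic acid group (-C(=O)OH) but the carbonyl is bonded to -OH, not to a halogen.
So the answer is (C).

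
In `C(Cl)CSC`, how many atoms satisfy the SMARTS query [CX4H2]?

2

The query [CX4H2] means: sp3 carbon (X4) with exactly two hydrogens.
Check the 5 heavy atoms by environment: 2× C (H2, X4) → match; 1× S (H0, X2) → no; 1× C (H3, X4) → no; 1× Cl (H0, X1) → no.
That gives 2 matching atoms.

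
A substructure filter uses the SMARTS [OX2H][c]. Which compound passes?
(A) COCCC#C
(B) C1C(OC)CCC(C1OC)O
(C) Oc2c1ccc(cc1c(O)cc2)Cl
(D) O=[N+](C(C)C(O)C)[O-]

[OX2H][c] describes a hydroxyl oxygen attached to an aromatic carbon (a phenol).
(A) has a methoxy ether (-OCH3) but the oxygen has H0, not H1.
(B) has a hydroxyl group (-OH) but the -OH is on an aliphatic carbon, not an aromatic c.
(C) contains a hydroxyl group (-OH), which satisfies every atom and bond constraint.
(D) has a hydroxyl group (-OH) but the -OH is on an aliphatic carbon, not an aromatic c.
So the answer is (C).

C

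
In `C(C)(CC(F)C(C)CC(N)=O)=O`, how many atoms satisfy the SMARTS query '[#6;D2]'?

The query [#6;D2] means: any carbon bonded to exactly two heavy atoms.
Check the 12 heavy atoms by environment: 2× C (D2) → match; 4× C (D3) → no; 2× C (D1) → no; 2× O (D1) → no; 1× N (D1) → no; 1× F (D1) → no.
That gives 2 matching atoms.

2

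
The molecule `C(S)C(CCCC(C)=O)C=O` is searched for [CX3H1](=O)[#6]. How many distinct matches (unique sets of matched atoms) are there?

1

[CX3H1](=O)[#6] is the SMARTS for an aldehyde: an sp2 carbon with one H, double-bonded to O and single-bonded to carbon.
Exactly one fragment in the molecule meets all constraints, giving 1 match.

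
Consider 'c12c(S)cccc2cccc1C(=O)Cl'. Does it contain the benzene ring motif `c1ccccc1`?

Yes

The pattern c1ccccc1 describes six aromatic carbons in a ring — a benzene ring.
The required atom environment is present in the molecule, so the pattern matches.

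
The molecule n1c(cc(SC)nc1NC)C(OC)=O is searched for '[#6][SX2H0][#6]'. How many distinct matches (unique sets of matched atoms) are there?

1

[#6][SX2H0][#6] is the SMARTS for a thioether: an aliphatic sulfur bridging two carbons with no H on the sulfur.
Exactly one fragment in the molecule meets all constraints, giving 1 match.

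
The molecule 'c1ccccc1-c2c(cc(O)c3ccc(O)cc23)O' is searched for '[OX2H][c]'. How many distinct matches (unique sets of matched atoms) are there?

3

[OX2H][c] is the SMARTS for a phenol: a hydroxyl oxygen attached to an aromatic carbon.
The molecule carries 3 separate instances of a hydroxyl group (-OH) meeting every constraint; each maps to a distinct set of atoms, giving 3 matches.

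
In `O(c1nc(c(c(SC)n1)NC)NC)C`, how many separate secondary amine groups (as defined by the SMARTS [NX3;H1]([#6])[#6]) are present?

2

[NX3;H1]([#6])[#6] is the SMARTS for a secondary amine: a trivalent nitrogen with one H, bonded to two carbons.
The molecule carries 2 separate instances of an N-methylamino group (-NHCH3) meeting every constraint; each maps to a distinct set of atoms, giving 2 matches.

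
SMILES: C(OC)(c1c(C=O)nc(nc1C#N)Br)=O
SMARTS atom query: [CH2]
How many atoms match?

0

The query [CH2] means: aliphatic carbon with exactly two hydrogens.
Check the 15 heavy atoms by environment: 2× n (aromatic, H0) → no; 4× c (aromatic, H0) → no; 2× C (H0) → no; 3× O (H0) → no; 1× C (H3) → no; 1× C (H1) → no; 1× N (H0) → no; 1× Br (H0) → no.
No environment satisfies the query, so 0 matching atoms.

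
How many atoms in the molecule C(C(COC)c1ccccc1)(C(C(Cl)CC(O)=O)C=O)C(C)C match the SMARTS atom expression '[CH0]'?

1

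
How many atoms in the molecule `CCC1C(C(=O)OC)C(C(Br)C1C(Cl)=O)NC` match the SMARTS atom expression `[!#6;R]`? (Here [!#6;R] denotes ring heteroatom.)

0

The query [!#6;R] means: non-carbon atom that is part of a ring.
Check the 17 heavy atoms by environment: 5× C (in 5-ring) → no; 6× C (acyclic) → no; 3× O (acyclic) → no; 1× Cl (acyclic) → no; 1× N (acyclic) → no; 1× Br (acyclic) → no.
No environment satisfies the query, so 0 matching atoms.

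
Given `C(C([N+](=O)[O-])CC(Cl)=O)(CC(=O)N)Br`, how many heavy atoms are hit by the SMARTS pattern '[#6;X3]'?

2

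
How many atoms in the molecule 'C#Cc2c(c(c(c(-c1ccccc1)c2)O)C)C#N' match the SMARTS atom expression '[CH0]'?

2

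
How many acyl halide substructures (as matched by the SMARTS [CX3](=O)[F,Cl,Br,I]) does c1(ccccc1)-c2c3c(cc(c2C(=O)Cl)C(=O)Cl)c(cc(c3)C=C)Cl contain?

[CX3](=O)[F,Cl,Br,I] is the SMARTS for an acyl halide: a carbonyl carbon bonded to a halogen.
The molecule carries 2 separate instances of an acyl chloride (-C(=O)Cl) meeting every constraint; each maps to a distinct set of atoms, giving 2 matches.

2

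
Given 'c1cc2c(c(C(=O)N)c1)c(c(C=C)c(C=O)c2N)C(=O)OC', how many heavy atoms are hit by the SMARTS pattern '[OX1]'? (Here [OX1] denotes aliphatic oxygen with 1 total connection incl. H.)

3

The query [OX1] means: aliphatic oxygen with one total connection — typically a carbonyl =O or an oxide.
Check the 22 heavy atoms by environment: 10× c (aromatic, X3) → no; 5× C (X3) → no; 3× O (X1) → match; 2× N (X3) → no; 1× O (X2) → no; 1× C (X4) → no.
That gives 3 matching atoms.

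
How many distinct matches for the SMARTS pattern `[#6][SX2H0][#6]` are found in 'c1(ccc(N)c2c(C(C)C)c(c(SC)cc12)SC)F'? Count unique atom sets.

2

[#6][SX2H0][#6] is the SMARTS for a thioether: an aliphatic sulfur bridging two carbons with no H on the sulfur.
The molecule carries 2 separate instances of a methylthio ether (-SCH3) meeting every constraint; each maps to a distinct set of atoms, giving 2 matches.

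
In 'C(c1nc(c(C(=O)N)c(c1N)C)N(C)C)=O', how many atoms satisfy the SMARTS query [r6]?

6

Check the 16 heavy atoms by environment: 1× n (aromatic, in 6-ring) → match; 5× c (aromatic, in 6-ring) → match; 5× C (acyclic) → no; 2× O (acyclic) → no; 3× N (acyclic) → no.
Summing the matching environments: 1 + 5 = 6 matching atoms.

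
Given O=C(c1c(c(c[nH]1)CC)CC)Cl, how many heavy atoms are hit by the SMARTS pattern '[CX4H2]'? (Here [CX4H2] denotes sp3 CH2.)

The query [CX4H2] means: sp3 carbon (X4) with exactly two hydrogens.
Check the 12 heavy atoms by environment: 1× n (aromatic, H1, X3) → no; 1× c (aromatic, H1, X3) → no; 3× c (aromatic, H0, X3) → no; 2× C (H2, X4) → match; 2× C (H3, X4) → no; 1× C (H0, X3) → no; 1× O (H0, X1) → no; 1× Cl (H0, X1) → no.
That gives 2 matching atoms.

2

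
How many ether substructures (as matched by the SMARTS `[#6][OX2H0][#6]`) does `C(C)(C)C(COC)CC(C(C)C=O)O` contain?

[#6][OX2H0][#6] is the SMARTS for an ether: an aliphatic oxygen bridging two carbons with no H on the oxygen.
Exactly one fragment in the molecule meets all constraints, giving 1 match.

1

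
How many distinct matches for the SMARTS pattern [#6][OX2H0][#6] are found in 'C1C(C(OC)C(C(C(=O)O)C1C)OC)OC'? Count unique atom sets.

3

[#6][OX2H0][#6] is the SMARTS for an ether: an aliphatic oxygen bridging two carbons with no H on the oxygen.
The molecule carries 3 separate instances of a methoxy ether (-OCH3) meeting every constraint; each maps to a distinct set of atoms, giving 3 matches.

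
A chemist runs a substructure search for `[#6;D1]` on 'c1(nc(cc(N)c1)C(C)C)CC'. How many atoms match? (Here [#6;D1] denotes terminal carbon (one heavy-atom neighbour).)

3

Check the 12 heavy atoms by environment: 1× n (aromatic, D2) → no; 3× c (aromatic, D3) → no; 2× c (aromatic, D2) → no; 1× C (D3) → no; 3× C (D1) → match; 1× C (D2) → no; 1× N (D1) → no.
That gives 3 matching atoms.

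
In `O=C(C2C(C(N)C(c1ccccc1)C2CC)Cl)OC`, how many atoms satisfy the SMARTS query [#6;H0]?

2

The query [#6;H0] means: any carbon with no attached hydrogen.
Check the 19 heavy atoms by environment: 5× C (H1) → no; 1× Cl (H0) → no; 1× C (H0) → match; 2× O (H0) → no; 2× C (H3) → no; 1× C (H2) → no; 1× N (H2) → no; 1× c (aromatic, H0) → match; 5× c (aromatic, H1) → no.
Summing the matching environments: 1 + 1 = 2 matching atoms.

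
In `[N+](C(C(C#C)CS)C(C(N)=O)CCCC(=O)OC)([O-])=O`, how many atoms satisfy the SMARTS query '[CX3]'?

2

The query [CX3] means: C with X3: aliphatic carbon with exactly 3 total connections.
Check the 20 heavy atoms by environment: 8× C (X4) → no; 1× N (charge +1, X3) → no; 1× O (charge -1, X1) → no; 3× O (X1) → no; 2× C (X2) → no; 2× C (X3) → match; 1× O (X2) → no; 1× S (X2) → no; 1× N (X3) → no.
That gives 2 matching atoms.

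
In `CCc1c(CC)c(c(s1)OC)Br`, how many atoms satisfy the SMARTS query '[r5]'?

5

Check the 12 heavy atoms by environment: 1× s (aromatic, in 5-ring) → match; 4× c (aromatic, in 5-ring) → match; 5× C (acyclic) → no; 1× Br (acyclic) → no; 1× O (acyclic) → no.
Summing the matching environments: 1 + 4 = 5 matching atoms.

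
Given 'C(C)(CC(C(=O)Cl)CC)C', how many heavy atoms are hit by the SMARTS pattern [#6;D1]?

3

The query [#6;D1] means: carbon bonded to exactly one heavy atom.
Check the 10 heavy atoms by environment: 2× C (D2) → no; 3× C (D3) → no; 3× C (D1) → match; 1× O (D1) → no; 1× Cl (D1) → no.
That gives 3 matching atoms.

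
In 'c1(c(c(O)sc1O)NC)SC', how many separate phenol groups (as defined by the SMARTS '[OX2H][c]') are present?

[OX2H][c] is the SMARTS for a phenol: a hydroxyl oxygen attached to an aromatic carbon.
The molecule carries 2 separate instances of a hydroxyl group (-OH) meeting every constraint; each maps to a distinct set of atoms, giving 2 matches.

2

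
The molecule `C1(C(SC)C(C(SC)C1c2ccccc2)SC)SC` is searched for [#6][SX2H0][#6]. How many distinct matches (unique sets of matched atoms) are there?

4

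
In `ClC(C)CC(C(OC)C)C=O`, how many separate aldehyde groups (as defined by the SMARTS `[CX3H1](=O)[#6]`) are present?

1

[CX3H1](=O)[#6] is the SMARTS for an aldehyde: an sp2 carbon with one H, double-bonded to O and single-bonded to carbon.
Exactly one fragment in the molecule meets all constraints, giving 1 match.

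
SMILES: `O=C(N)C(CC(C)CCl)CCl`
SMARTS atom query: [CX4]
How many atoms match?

The query [CX4] means: C with X4: aliphatic carbon with exactly 4 total connections (bonds + H).
Check the 11 heavy atoms by environment: 6× C (X4) → match; 1× C (X3) → no; 1× O (X1) → no; 1× N (X3) → no; 2× Cl (X1) → no.
That gives 6 matching atoms.

6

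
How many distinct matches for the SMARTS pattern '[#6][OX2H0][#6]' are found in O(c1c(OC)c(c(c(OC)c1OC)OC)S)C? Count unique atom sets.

5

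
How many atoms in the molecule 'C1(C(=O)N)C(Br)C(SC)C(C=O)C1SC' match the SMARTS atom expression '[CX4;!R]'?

The query [CX4;!R] means: aliphatic carbon with four total connections, not in a ring.
Check the 15 heavy atoms by environment: 5× C (X4, in 5-ring) → no; 2× C (X3, acyclic) → no; 2× O (X1, acyclic) → no; 1× N (X3, acyclic) → no; 2× S (X2, acyclic) → no; 2× C (X4, acyclic) → match; 1× Br (X1, acyclic) → no.
That gives 2 matching atoms.

2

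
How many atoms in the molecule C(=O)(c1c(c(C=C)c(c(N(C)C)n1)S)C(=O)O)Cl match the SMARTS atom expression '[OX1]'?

The query [OX1] means: aliphatic oxygen with one total connection — typically a carbonyl =O or an oxide.
Check the 18 heavy atoms by environment: 1× n (aromatic, X2) → no; 5× c (aromatic, X3) → no; 4× C (X3) → no; 1× S (X2) → no; 2× O (X1) → match; 1× O (X2) → no; 1× N (X3) → no; 2× C (X4) → no; 1× Cl (X1) → no.
That gives 2 matching atoms.

2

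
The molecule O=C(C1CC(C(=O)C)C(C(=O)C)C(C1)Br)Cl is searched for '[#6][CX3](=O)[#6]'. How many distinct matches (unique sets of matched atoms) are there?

[#6][CX3](=O)[#6] is the SMARTS for a ketone: a carbonyl carbon (no H) flanked by two carbons.
The molecule carries 2 separate instances of an acetyl/ketone group (-C(=O)CH3) meeting every constraint; each maps to a distinct set of atoms, giving 2 matches.

2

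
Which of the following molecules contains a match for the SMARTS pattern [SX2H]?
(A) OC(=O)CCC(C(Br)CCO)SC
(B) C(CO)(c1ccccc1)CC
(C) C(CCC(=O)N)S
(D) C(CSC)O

[SX2H] describes an aliphatic sulfur with two connections, one being H (a thiol).
(A) has a methylthio ether (-SCH3) but the sulfur has H0 (bonded to two carbons), not H1.
(B) has a hydroxyl group (-OH) but it is an -OH, not an -SH.
(C) contains a thiol (-SH), which satisfies every atom and bond constraint.
(D) has a methylthio ether (-SCH3) but the sulfur has H0 (bonded to two carbons), not H1.
So the answer is (C).

C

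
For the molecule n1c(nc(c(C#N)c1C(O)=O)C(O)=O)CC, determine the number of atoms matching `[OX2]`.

The query [OX2] means: aliphatic oxygen with two total connections — ether, hydroxyl, or ester single-bond O.
Check the 16 heavy atoms by environment: 2× n (aromatic, X2) → no; 4× c (aromatic, X3) → no; 1× C (X2) → no; 1× N (X1) → no; 2× C (X3) → no; 2× O (X1) → no; 2× O (X2) → match; 2× C (X4) → no.
That gives 2 matching atoms.

2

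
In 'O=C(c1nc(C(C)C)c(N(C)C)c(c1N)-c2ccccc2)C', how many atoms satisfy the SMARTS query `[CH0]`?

The query [CH0] means: aliphatic carbon with no attached hydrogen.
Check the 22 heavy atoms by environment: 1× n (aromatic, H0) → no; 6× c (aromatic, H0) → no; 1× N (H0) → no; 5× C (H3) → no; 5× c (aromatic, H1) → no; 1× N (H2) → no; 1× C (H0) → match; 1× O (H0) → no; 1× C (H1) → no.
That gives 1 matching atom.

1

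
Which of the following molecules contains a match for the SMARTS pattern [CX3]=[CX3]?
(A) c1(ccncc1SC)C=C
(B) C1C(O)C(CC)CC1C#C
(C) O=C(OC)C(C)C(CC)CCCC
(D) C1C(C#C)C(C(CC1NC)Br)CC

[CX3]=[CX3] describes a non-aromatic C=C double bond between two sp2 carbons (an alkene).
(A) contains a vinyl group (-CH=CH2), which satisfies every atom and bond constraint.
(B) has an ethynyl group (-C#CH) but the C-C bond is a triple bond, not a double bond.
(C) has an ethyl group (-CH2CH3) but its C-C bond is a single bond between CX4 carbons, not CX3=CX3.
(D) has an ethynyl group (-C#CH) but the C-C bond is a triple bond, not a double bond.
So the answer is (A).

A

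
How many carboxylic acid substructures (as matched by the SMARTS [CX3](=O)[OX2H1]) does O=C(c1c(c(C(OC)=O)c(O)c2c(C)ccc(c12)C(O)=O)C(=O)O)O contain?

3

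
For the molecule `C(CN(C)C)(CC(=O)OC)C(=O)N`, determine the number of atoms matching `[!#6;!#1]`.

5

The query [!#6;!#1] means: not carbon and not hydrogen — any heteroatom.
Check the 13 heavy atoms by environment: 8× C → no; 3× O → match; 2× N → match.
Summing the matching environments: 3 + 2 = 5 matching atoms.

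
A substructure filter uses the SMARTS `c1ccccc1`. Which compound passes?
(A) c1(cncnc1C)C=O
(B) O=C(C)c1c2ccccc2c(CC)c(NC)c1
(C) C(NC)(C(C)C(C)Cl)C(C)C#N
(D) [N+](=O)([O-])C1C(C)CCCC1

B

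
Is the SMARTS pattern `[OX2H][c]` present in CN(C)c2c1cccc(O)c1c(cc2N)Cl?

The pattern [OX2H][c] describes a hydroxyl oxygen attached to an aromatic carbon — a phenol.
The molecule carries a hydroxyl group (-OH), whose atoms satisfy every constraint of the query, so the pattern matches.

Yes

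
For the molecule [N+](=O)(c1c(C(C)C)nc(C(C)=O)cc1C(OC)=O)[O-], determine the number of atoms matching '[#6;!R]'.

7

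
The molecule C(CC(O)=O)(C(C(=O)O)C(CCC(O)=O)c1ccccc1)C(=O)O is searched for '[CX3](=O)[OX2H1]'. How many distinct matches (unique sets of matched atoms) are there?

[CX3](=O)[OX2H1] is the SMARTS for a carboxylic acid: an sp2 carbon double-bonded to O and single-bonded to an -OH oxygen.
The molecule carries 4 separate instances of a carboxylic acid group (-C(=O)OH) meeting every constraint; each maps to a distinct set of atoms, giving 4 matches.

4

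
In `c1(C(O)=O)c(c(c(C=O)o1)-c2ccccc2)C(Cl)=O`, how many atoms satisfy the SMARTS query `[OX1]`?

3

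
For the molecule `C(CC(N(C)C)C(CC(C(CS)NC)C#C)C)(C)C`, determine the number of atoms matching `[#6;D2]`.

The query [#6;D2] means: any carbon bonded to exactly two heavy atoms.
Check the 19 heavy atoms by environment: 4× C (D2) → match; 5× C (D3) → no; 7× C (D1) → no; 1× N (D2) → no; 1× S (D1) → no; 1× N (D3) → no.
That gives 4 matching atoms.

4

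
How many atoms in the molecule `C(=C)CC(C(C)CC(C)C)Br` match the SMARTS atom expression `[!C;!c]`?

The query [!C;!c] means: neither aliphatic nor aromatic carbon — same as [!#6].
Check the 11 heavy atoms by environment: 10× C → no; 1× Br → match.
That gives 1 matching atom.

1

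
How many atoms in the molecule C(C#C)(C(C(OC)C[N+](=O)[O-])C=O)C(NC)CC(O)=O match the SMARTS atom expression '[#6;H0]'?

2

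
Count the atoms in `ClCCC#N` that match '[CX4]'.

Check the 5 heavy atoms by environment: 2× C (X4) → match; 1× Cl (X1) → no; 1× C (X2) → no; 1× N (X1) → no.
That gives 2 matching atoms.

2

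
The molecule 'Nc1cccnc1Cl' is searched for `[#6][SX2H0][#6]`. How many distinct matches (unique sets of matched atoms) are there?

[#6][SX2H0][#6] is the SMARTS for a thioether: an aliphatic sulfur bridging two carbons with no H on the sulfur.
No fragment in the molecule satisfies every constraint, giving 0 matches.

0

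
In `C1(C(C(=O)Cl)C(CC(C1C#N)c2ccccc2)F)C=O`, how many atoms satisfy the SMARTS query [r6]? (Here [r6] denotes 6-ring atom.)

12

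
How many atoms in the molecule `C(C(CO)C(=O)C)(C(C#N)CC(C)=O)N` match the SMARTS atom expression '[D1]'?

The query [D1] means: atom with exactly one heavy-atom neighbour (degree 1).
Check the 15 heavy atoms by environment: 3× C (D2) → no; 5× C (D3) → no; 3× O (D1) → match; 2× C (D1) → match; 2× N (D1) → match.
Summing the matching environments: 3 + 2 + 2 = 7 matching atoms.

7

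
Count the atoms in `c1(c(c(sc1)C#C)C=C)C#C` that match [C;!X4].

6

The query [C;!X4] means: aliphatic carbon that does not have four total connections.
Check the 11 heavy atoms by environment: 1× s (aromatic, X2) → no; 4× c (aromatic, X3) → no; 4× C (X2) → match; 2× C (X3) → match.
Summing the matching environments: 4 + 2 = 6 matching atoms.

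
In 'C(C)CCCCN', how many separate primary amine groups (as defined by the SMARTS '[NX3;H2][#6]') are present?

[NX3;H2][#6] is the SMARTS for a primary amine: a trivalent nitrogen with two H attached to carbon.
Exactly one fragment in the molecule meets all constraints, giving 1 match.

1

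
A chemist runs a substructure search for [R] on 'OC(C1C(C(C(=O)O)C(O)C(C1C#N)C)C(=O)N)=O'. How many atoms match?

The query [R] means: R matches any atom that is part of a ring.
Check the 19 heavy atoms by environment: 6× C (in 6-ring) → match; 5× C (acyclic) → no; 6× O (acyclic) → no; 2× N (acyclic) → no.
That gives 6 matching atoms.

6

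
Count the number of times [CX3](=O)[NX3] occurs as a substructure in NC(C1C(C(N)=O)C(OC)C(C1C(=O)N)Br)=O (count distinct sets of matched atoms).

3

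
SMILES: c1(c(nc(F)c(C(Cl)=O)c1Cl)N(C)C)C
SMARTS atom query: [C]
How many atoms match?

The query [C] means: uppercase C matches aliphatic (non-aromatic) carbon only.
Check the 15 heavy atoms by environment: 1× n (aromatic) → no; 5× c (aromatic) → no; 1× F → no; 1× N → no; 4× C → match; 2× Cl → no; 1× O → no.
That gives 4 matching atoms.

4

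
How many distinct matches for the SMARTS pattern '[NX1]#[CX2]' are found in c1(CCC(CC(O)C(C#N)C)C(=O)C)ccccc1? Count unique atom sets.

1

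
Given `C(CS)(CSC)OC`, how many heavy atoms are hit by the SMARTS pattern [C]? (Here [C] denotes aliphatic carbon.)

5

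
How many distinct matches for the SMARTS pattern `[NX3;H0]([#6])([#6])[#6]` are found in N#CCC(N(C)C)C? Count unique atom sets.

1

[NX3;H0]([#6])([#6])[#6] is the SMARTS for a tertiary amine: a trivalent nitrogen with no H, bonded to three carbons.
Exactly one fragment in the molecule meets all constraints, giving 1 match.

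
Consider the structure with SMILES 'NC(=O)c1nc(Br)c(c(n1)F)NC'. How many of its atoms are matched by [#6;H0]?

Check the 13 heavy atoms by environment: 2× n (aromatic, H0) → no; 4× c (aromatic, H0) → match; 1× C (H0) → match; 1× O (H0) → no; 1× N (H2) → no; 1× F (H0) → no; 1× N (H1) → no; 1× C (H3) → no; 1× Br (H0) → no.
Summing the matching environments: 4 + 1 = 5 matching atoms.

5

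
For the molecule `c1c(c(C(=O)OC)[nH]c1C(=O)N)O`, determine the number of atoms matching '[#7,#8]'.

The query [#7,#8] means: nitrogen or oxygen (comma = OR).
Check the 13 heavy atoms by environment: 1× n (aromatic) → match; 4× c (aromatic) → no; 4× O → match; 3× C → no; 1× N → match.
Summing the matching environments: 1 + 4 + 1 = 6 matching atoms.

6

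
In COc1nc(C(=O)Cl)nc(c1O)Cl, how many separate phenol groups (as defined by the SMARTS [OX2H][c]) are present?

[OX2H][c] is the SMARTS for a phenol: a hydroxyl oxygen attached to an aromatic carbon.
Exactly one fragment in the molecule meets all constraints, giving 1 match.

1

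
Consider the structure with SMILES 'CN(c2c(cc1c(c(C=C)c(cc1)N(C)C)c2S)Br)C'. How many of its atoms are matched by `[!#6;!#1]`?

4

The query [!#6;!#1] means: not carbon and not hydrogen — any heteroatom.
Check the 20 heavy atoms by environment: 10× c (aromatic) → no; 1× Br → match; 1× S → match; 6× C → no; 2× N → match.
Summing the matching environments: 1 + 1 + 2 = 4 matching atoms.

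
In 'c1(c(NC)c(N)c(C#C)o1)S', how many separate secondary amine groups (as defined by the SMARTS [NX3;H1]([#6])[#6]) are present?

[NX3;H1]([#6])[#6] is the SMARTS for a secondary amine: a trivalent nitrogen with one H, bonded to two carbons.
Exactly one fragment in the molecule meets all constraints, giving 1 match.

1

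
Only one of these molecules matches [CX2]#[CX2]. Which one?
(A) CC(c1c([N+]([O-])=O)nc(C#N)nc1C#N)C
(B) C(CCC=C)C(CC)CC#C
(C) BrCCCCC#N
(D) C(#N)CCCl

B

[CX2]#[CX2] describes a carbon-carbon triple bond (an alkyne).
(A) has a nitrile (-C#N) but the triple bond is C#N, not C#C.
(B) contains an ethynyl group (-C#CH), which satisfies every atom and bond constraint.
(C) has a nitrile (-C#N) but the triple bond is C#N, not C#C.
(D) has a nitrile (-C#N) but the triple bond is C#N, not C#C.
So the answer is (B).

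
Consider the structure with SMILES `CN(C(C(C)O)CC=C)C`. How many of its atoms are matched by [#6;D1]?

The query [#6;D1] means: carbon bonded to exactly one heavy atom.
Check the 10 heavy atoms by environment: 4× C (D1) → match; 2× C (D3) → no; 2× C (D2) → no; 1× O (D1) → no; 1× N (D3) → no.
That gives 4 matching atoms.

4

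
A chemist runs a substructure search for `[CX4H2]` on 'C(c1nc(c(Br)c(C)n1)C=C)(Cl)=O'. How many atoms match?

Check the 13 heavy atoms by environment: 2× n (aromatic, H0, X2) → no; 4× c (aromatic, H0, X3) → no; 1× C (H3, X4) → no; 1× C (H1, X3) → no; 1× C (H2, X3) → no; 1× Br (H0, X1) → no; 1× C (H0, X3) → no; 1× O (H0, X1) → no; 1× Cl (H0, X1) → no.
No environment satisfies the query, so 0 matching atoms.

0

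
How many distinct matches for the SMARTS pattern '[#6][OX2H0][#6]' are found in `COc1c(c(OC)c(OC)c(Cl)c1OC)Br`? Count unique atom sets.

4

[#6][OX2H0][#6] is the SMARTS for an ether: an aliphatic oxygen bridging two carbons with no H on the oxygen.
The molecule carries 4 separate instances of a methoxy ether (-OCH3) meeting every constraint; each maps to a distinct set of atoms, giving 4 matches.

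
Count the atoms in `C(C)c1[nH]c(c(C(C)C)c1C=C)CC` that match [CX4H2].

The query [CX4H2] means: sp3 carbon (X4) with exactly two hydrogens.
Check the 14 heavy atoms by environment: 1× n (aromatic, H1, X3) → no; 4× c (aromatic, H0, X3) → no; 1× C (H1, X3) → no; 1× C (H2, X3) → no; 2× C (H2, X4) → match; 4× C (H3, X4) → no; 1× C (H1, X4) → no.
That gives 2 matching atoms.

2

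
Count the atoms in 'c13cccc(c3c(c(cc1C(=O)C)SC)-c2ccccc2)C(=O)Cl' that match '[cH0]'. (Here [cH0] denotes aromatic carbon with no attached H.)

The query [cH0] means: aromatic carbon with no attached hydrogen (substituted or ring-fusion).
Check the 24 heavy atoms by environment: 7× c (aromatic, H0) → match; 9× c (aromatic, H1) → no; 1× S (H0) → no; 2× C (H3) → no; 2× C (H0) → no; 2× O (H0) → no; 1× Cl (H0) → no.
That gives 7 matching atoms.

7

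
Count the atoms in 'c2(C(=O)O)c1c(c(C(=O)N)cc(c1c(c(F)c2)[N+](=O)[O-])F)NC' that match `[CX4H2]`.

0

The query [CX4H2] means: sp3 carbon (X4) with exactly two hydrogens.
Check the 23 heavy atoms by environment: 8× c (aromatic, H0, X3) → no; 2× c (aromatic, H1, X3) → no; 1× N (H1, X3) → no; 1× C (H3, X4) → no; 2× C (H0, X3) → no; 3× O (H0, X1) → no; 1× O (H1, X2) → no; 1× N (charge +1, H0, X3) → no; 1× O (charge -1, H0, X1) → no; 2× F (H0, X1) → no; 1× N (H2, X3) → no.
No environment satisfies the query, so 0 matching atoms.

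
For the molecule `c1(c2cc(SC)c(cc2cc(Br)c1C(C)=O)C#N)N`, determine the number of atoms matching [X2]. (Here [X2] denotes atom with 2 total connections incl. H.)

2

Check the 19 heavy atoms by environment: 10× c (aromatic, X3) → no; 1× S (X2) → match; 2× C (X4) → no; 1× N (X3) → no; 1× Br (X1) → no; 1× C (X3) → no; 1× O (X1) → no; 1× C (X2) → match; 1× N (X1) → no.
Summing the matching environments: 1 + 1 = 2 matching atoms.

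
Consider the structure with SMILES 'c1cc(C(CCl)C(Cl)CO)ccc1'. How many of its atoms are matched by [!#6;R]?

0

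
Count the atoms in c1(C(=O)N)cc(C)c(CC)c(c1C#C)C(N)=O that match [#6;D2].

3

The query [#6;D2] means: any carbon bonded to exactly two heavy atoms.
Check the 17 heavy atoms by environment: 5× c (aromatic, D3) → no; 1× c (aromatic, D2) → match; 2× C (D3) → no; 2× O (D1) → no; 2× N (D1) → no; 3× C (D1) → no; 2× C (D2) → match.
Summing the matching environments: 1 + 2 = 3 matching atoms.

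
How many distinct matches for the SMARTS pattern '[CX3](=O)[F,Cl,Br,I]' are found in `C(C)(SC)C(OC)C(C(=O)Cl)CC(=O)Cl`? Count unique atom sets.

2

[CX3](=O)[F,Cl,Br,I] is the SMARTS for an acyl halide: a carbonyl carbon bonded to a halogen.
The molecule carries 2 separate instances of an acyl chloride (-C(=O)Cl) meeting every constraint; each maps to a distinct set of atoms, giving 2 matches.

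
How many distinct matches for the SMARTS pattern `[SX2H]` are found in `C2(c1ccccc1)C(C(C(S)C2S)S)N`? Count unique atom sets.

[SX2H] is the SMARTS for a thiol: an aliphatic sulfur with two connections, one being H.
The molecule carries 3 separate instances of a thiol (-SH) meeting every constraint; each maps to a distinct set of atoms, giving 3 matches.

3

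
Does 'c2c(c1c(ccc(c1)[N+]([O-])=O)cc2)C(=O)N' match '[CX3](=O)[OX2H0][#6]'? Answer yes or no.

No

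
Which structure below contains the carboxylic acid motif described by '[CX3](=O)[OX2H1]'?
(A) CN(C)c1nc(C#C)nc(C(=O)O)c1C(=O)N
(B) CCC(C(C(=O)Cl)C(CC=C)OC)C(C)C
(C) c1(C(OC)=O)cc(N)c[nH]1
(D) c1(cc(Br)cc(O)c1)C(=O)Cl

A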